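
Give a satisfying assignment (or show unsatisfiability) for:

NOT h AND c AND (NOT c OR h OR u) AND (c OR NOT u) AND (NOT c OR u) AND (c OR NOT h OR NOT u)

Unit clause (NOT h) forces h = False.
Unit clause (c) forces c = True.
In (NOT c OR h OR u) only u is left, so u = True.
Check each clause:
  (NOT h): NOT h holds.
  (c): c holds.
  (NOT c OR h OR u): u holds.
  (c OR NOT u): c holds.
  (NOT c OR u): u holds.
  (c OR NOT h OR NOT u): c holds.
All clauses satisfied.

c=T; h=F; u=T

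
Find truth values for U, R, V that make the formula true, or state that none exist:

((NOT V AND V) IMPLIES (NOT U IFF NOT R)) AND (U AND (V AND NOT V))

Case V = True: the conjunct NOT V is False.
Case V = False: the conjunct V is False.
Both cases fail — unsatisfiable.

No satisfying assignment exists.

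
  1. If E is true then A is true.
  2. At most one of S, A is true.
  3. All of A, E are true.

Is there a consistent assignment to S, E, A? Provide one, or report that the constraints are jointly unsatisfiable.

S = False, E = True, A = True

  (1) E=T ⇒ A: T ✓
  (2) {S, A}: 1 true — at most one ✓
  (3) {A, E}: all 2 true ✓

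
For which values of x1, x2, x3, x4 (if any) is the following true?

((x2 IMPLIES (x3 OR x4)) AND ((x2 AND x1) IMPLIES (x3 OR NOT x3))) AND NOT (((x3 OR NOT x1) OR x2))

x1: True, x2: False, x3: False, x4: False

  (x2 IMPLIES (x3 OR x4)) AND ((x2 AND x1) IMPLIES (x3 OR NOT x3)) = True
    x2 IMPLIES (x3 OR x4) = True
      x3 OR x4 = False
    (x2 AND x1) IMPLIES (x3 OR NOT x3) = True
      x2 AND x1 = False
      x3 OR NOT x3 = True
        NOT x3 = True
  NOT (((x3 OR NOT x1) OR x2)) = True
    (x3 OR NOT x1) OR x2 = False
      x3 OR NOT x1 = False
        NOT x1 = False
Both conjuncts True, so the formula holds.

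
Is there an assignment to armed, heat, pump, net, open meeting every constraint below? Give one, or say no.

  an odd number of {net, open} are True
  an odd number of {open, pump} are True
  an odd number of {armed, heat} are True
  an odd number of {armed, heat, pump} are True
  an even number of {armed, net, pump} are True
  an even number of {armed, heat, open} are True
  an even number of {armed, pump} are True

armed: False; heat: True; pump: False; net: False; open: True

{net, open}: 1 true → odd ✓
{open, pump}: 1 true → odd ✓
{armed, heat}: 1 true → odd ✓
{armed, heat, pump}: 1 true → odd ✓
{armed, net, pump}: 0 true → even ✓
{armed, heat, open}: 2 true → even ✓
{armed, pump}: 0 true → even ✓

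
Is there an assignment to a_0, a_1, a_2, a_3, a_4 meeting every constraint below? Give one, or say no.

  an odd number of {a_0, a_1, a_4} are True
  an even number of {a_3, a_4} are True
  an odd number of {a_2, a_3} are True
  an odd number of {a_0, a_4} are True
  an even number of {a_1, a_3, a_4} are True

a_0 = True, a_1 = False, a_2 = True, a_3 = False, a_4 = False

{a_0, a_1, a_4}: 1 true → odd ✓
{a_3, a_4}: 0 true → even ✓
{a_2, a_3}: 1 true → odd ✓
{a_0, a_4}: 1 true → odd ✓
{a_1, a_3, a_4}: 0 true → even ✓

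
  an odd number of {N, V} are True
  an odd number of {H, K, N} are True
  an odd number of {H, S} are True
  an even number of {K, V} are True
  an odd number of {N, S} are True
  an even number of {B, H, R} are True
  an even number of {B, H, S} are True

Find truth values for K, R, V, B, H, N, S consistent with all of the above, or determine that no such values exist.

K = True, R = True, V = True, B = True, H = False, N = False, S = True

{N, V}: 1 true → odd ✓
{H, K, N}: 1 true → odd ✓
{H, S}: 1 true → odd ✓
{K, V}: 2 true → even ✓
{N, S}: 1 true → odd ✓
{B, H, R}: 2 true → even ✓
{B, H, S}: 2 true → even ✓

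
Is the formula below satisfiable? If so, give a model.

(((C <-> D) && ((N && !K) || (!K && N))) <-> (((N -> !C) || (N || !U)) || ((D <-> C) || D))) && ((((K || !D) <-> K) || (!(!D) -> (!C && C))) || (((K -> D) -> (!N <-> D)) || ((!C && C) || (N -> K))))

C = False, U = True, N = True, K = False, D = False

  ((C <-> D) && ((N && !K) || (!K && N))) <-> (((N -> !C) || (N || !U)) || ((D <-> C) || D)) = True
    (C <-> D) && ((N && !K) || (!K && N)) = True
      C <-> D = True
      (N && !K) || (!K && N) = True
        N && !K = True
          !K = True
        !K && N = True
          !K = True
    ((N -> !C) || (N || !U)) || ((D <-> C) || D) = True
      (N -> !C) || (N || !U) = True
        N -> !C = True
          !C = True
        N || !U = True
          !U = False
      (D <-> C) || D = True
        D <-> C = True
  (((K || !D) <-> K) || (!(!D) -> (!C && C))) || (((K -> D) -> (!N <-> D)) || ((!C && C) || (N -> K))) = True
    ((K || !D) <-> K) || (!(!D) -> (!C && C)) = True
      (K || !D) <-> K = False
        K || !D = True
          !D = True
      !(!D) -> (!C && C) = True
        !(!D) = False
          !D = True
        !C && C = False
          !C = True
    ((K -> D) -> (!N <-> D)) || ((!C && C) || (N -> K)) = True
      (K -> D) -> (!N <-> D) = True
        K -> D = True
        !N <-> D = True
          !N = False
      (!C && C) || (N -> K) = False
        !C && C = False
          !C = True
        N -> K = False
Both conjuncts True, so the formula holds.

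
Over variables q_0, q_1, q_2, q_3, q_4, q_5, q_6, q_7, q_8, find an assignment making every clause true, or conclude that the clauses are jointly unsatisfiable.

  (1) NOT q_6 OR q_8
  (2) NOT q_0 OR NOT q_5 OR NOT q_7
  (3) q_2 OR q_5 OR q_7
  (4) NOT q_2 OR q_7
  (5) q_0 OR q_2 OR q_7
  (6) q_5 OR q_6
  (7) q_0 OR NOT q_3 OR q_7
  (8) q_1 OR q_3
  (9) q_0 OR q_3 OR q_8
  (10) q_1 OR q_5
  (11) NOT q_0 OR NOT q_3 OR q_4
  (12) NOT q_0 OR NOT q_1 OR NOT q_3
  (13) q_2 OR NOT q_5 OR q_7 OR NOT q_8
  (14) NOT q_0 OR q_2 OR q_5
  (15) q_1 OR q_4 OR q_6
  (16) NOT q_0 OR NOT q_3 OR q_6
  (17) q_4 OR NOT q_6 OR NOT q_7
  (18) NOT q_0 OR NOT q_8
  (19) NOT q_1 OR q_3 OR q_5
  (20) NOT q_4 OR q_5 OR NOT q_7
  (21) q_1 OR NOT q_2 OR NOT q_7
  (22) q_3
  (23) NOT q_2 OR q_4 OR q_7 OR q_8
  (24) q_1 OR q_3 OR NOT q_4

Unit clause (q_3) forces q_3 = True.
Set q_0 = False.
  then (q_0 OR NOT q_3 OR q_7) forces q_7 = True.
Set q_1 = True.
Set q_2 = False.
Set q_4 = False.
  then (q_4 OR NOT q_6 OR NOT q_7) forces q_6 = False.
  then (q_5 OR q_6) forces q_5 = True.
Set q_8 = True.
All clauses satisfied.

q_0 = False, q_1 = True, q_2 = False, q_3 = True, q_4 = False, q_5 = True, q_6 = False, q_7 = True, q_8 = True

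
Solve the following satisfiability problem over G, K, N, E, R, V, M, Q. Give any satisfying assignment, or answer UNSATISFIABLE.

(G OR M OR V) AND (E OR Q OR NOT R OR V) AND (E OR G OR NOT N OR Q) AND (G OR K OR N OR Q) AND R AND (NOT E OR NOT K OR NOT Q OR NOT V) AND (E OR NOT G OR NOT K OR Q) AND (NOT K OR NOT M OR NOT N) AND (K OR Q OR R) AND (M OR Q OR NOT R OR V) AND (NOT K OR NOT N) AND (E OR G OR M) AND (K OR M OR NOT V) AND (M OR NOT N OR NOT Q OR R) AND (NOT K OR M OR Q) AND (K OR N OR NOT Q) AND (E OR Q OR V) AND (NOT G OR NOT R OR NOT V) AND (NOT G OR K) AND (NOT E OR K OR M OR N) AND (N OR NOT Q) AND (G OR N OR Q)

G = False; K = False; N = True; E = True; R = True; V = False; M = True; Q = True

Unit clause (R) forces R = True.
Set G = False.
Try K = True:
  (NOT K OR NOT N) forces N = False.
  (N OR NOT Q) forces Q = False.
  clause (G OR N OR Q) is falsified — backtrack.
So K = False.
Try N = False:
  (G OR K OR N OR Q) forces Q = True.
  clause (K OR N OR NOT Q) is falsified — backtrack.
So N = True.
Set E = True.
Set V = False.
  then (G OR M OR V) forces M = True.
Set Q = True.
All clauses satisfied.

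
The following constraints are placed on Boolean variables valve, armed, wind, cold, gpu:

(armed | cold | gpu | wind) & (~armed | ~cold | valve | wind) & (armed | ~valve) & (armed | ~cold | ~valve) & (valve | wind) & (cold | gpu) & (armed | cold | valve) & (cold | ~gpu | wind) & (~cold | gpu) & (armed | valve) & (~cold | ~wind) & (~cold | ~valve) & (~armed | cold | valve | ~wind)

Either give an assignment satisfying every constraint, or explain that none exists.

valve=T, armed=T, wind=T, cold=F, gpu=T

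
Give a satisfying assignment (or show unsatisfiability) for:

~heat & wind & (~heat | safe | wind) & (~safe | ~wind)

Unit clause (~heat) forces heat = False.
Unit clause (wind) forces wind = True.
In (~safe | ~wind) only ~safe is left, so safe = False.
All clauses satisfied.

heat = False, safe = False, wind = True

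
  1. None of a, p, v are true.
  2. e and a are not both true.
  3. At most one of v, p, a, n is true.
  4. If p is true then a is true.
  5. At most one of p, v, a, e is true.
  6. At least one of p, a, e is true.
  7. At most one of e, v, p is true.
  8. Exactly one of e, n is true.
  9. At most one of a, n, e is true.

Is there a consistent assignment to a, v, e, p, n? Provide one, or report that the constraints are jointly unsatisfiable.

a = False, v = False, e = True, p = False, n = False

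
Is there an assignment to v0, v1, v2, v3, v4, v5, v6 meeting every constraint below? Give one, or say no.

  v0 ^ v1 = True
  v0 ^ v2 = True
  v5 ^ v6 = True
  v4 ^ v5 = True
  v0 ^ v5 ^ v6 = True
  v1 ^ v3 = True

v0=F, v1=T, v2=T, v3=F, v4=F, v5=T, v6=F

v0 ^ v1 = F ^ T = True ✓
v0 ^ v2 = F ^ T = True ✓
v5 ^ v6 = T ^ F = True ✓
v4 ^ v5 = F ^ T = True ✓
v0 ^ v5 ^ v6 = F ^ T ^ F = True ✓
v1 ^ v3 = T ^ F = True ✓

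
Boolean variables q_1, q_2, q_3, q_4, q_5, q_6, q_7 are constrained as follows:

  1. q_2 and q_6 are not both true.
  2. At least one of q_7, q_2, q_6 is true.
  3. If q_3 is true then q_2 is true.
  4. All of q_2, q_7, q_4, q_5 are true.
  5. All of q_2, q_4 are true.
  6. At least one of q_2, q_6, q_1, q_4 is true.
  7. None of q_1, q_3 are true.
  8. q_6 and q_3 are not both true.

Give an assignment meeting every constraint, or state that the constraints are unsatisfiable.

q_1 = False, q_2 = True, q_3 = False, q_4 = True, q_5 = True, q_6 = False, q_7 = True

  (1) q_2=T, q_6=F — not both ✓
  (2) {q_7, q_2, q_6}: 2 true — at least one ✓
  (3) q_3=F ⇒ q_2: vacuous ✓
  (4) {q_2, q_7, q_4, q_5}: all 4 true ✓
  (5) {q_2, q_4}: all 2 true ✓
  (6) {q_2, q_6, q_1, q_4}: 2 true — at least one ✓
  (7) {q_1, q_3}: 0 true — none ✓
  (8) q_6=F, q_3=F — not both ✓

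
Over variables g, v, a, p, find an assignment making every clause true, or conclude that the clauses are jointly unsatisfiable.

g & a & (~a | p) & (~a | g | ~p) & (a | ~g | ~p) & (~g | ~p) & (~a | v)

Case g = True:
  (a) forces a = True.
  (~a | p) forces p = True.
  Clause (~g | ~p) is falsified — contradiction.
Case g = False:
  Clause (g) is falsified — contradiction.
Both cases fail, so the formula is unsatisfiable.

No satisfying assignment exists.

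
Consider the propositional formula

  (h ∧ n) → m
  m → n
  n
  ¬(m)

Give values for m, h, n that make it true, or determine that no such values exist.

m: False, h: False, n: True

Unit clause (¬m) forces m = False.
Unit clause (n) forces n = True.
In (¬h ∨ m ∨ ¬n) only ¬h is left, so h = False.
All clauses satisfied.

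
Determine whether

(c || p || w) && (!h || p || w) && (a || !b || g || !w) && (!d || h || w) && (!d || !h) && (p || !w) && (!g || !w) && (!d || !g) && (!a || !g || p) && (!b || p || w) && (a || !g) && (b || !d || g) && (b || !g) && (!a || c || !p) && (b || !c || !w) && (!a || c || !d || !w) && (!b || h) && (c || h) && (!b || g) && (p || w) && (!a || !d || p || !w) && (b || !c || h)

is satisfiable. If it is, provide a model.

c = False, a = False, d = False, w = False, h = True, p = True, b = False, g = False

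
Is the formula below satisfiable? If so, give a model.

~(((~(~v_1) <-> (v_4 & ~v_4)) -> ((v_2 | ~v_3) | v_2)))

v_1 = False, v_2 = False, v_3 = True, v_4 = True

  ~(((~(~v_1) <-> (v_4 & ~v_4)) -> ((v_2 | ~v_3) | v_2))) = True
    (~(~v_1) <-> (v_4 & ~v_4)) -> ((v_2 | ~v_3) | v_2) = False
      ~(~v_1) <-> (v_4 & ~v_4) = True
        ~(~v_1) = False
          ~v_1 = True
        v_4 & ~v_4 = False
          ~v_4 = False
      (v_2 | ~v_3) | v_2 = False
        v_2 | ~v_3 = False
          ~v_3 = False
The formula evaluates to True.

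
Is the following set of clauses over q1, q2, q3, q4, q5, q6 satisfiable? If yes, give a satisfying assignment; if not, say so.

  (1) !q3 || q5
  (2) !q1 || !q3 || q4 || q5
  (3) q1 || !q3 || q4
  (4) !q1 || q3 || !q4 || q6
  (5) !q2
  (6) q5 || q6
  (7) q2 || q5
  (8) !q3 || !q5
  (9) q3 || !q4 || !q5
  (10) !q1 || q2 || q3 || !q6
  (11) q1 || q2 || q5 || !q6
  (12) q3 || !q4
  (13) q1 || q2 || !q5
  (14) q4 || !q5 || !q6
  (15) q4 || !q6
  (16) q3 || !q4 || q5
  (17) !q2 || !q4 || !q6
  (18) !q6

q1: True, q2: False, q3: False, q4: False, q5: True, q6: False

Unit clause (!q2) forces q2 = False.
In (q2 || q5) only q5 is left, so q5 = True.
In (!q3 || !q5) only !q3 is left, so q3 = False.
In (q3 || !q4 || !q5) only !q4 is left, so q4 = False.
In (q1 || q2 || !q5) only q1 is left, so q1 = True.
In (q4 || !q5 || !q6) only !q6 is left, so q6 = False.
All clauses satisfied.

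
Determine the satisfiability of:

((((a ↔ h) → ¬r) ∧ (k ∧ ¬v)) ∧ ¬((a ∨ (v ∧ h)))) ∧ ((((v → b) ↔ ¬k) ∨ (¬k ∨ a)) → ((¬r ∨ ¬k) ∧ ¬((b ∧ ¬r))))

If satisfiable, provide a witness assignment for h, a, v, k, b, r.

h=F; a=F; v=F; k=T; b=T; r=F

  (((a ↔ h) → ¬r) ∧ (k ∧ ¬v)) ∧ ¬((a ∨ (v ∧ h))) = True
    ((a ↔ h) → ¬r) ∧ (k ∧ ¬v) = True
      (a ↔ h) → ¬r = True
        a ↔ h = True
        ¬r = True
      k ∧ ¬v = True
        ¬v = True
    ¬((a ∨ (v ∧ h))) = True
      a ∨ (v ∧ h) = False
        v ∧ h = False
  (((v → b) ↔ ¬k) ∨ (¬k ∨ a)) → ((¬r ∨ ¬k) ∧ ¬((b ∧ ¬r))) = True
    ((v → b) ↔ ¬k) ∨ (¬k ∨ a) = False
      (v → b) ↔ ¬k = False
        v → b = True
        ¬k = False
      ¬k ∨ a = False
        ¬k = False
    (¬r ∨ ¬k) ∧ ¬((b ∧ ¬r)) = False
      ¬r ∨ ¬k = True
        ¬r = True
        ¬k = False
      ¬((b ∧ ¬r)) = False
        b ∧ ¬r = True
          ¬r = True
Both conjuncts True, so the formula holds.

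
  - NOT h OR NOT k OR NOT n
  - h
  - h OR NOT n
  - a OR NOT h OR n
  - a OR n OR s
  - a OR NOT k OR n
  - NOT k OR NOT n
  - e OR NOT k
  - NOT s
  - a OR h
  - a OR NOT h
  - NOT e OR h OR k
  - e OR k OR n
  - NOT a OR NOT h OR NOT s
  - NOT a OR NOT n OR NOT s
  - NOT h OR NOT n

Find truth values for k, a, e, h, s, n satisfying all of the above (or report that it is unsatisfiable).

Unit clause (h) forces h = True.
Unit clause (NOT s) forces s = False.
In (a OR NOT h) only a is left, so a = True.
In (NOT h OR NOT n) only NOT n is left, so n = False.
Set k = True.
  then (e OR NOT k) forces e = True.
All clauses satisfied.

k: True; a: True; e: True; h: True; s: False; n: False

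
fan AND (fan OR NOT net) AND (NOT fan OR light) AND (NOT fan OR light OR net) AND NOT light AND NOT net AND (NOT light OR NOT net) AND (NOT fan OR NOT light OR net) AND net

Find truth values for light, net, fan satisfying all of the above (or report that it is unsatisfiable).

Case net = True:
  Clause (NOT net) is falsified — contradiction.
Case net = False:
  Clause (net) is falsified — contradiction.
Both cases fail, so the formula is unsatisfiable.

Unsatisfiable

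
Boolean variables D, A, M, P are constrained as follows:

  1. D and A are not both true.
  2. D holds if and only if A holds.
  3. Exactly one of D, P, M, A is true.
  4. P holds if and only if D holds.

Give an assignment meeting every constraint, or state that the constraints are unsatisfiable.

D = False, A = False, M = True, P = False

  (1) D=F, A=F — not both ✓
  (2) D=F, A=F — same ✓
  (3) {D, P, M, A}: 1 true — exactly one ✓
  (4) P=F, D=F — same ✓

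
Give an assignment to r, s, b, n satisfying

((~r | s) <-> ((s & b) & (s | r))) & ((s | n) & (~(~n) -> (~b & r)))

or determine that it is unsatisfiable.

r: True, s: True, b: True, n: False

  (~r | s) <-> ((s & b) & (s | r)) = True
    ~r | s = True
      ~r = False
    (s & b) & (s | r) = True
      s & b = True
      s | r = True
  (s | n) & (~(~n) -> (~b & r)) = True
    s | n = True
    ~(~n) -> (~b & r) = True
      ~(~n) = False
        ~n = True
      ~b & r = False
        ~b = False
Both conjuncts True, so the formula holds.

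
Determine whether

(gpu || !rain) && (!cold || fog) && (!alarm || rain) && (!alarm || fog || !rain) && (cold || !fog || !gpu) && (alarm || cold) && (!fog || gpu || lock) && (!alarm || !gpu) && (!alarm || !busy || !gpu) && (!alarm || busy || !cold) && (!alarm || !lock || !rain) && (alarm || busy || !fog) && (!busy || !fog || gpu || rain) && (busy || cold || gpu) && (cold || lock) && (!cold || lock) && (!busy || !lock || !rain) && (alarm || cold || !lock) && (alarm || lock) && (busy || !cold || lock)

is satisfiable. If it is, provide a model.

rain: False, gpu: True, alarm: False, lock: True, busy: True, cold: True, fog: True

Set rain = False.
  then (!alarm || rain) forces alarm = False.
  then (alarm || cold) forces cold = True.
  then (!cold || lock) forces lock = True.
  then (!cold || fog) forces fog = True.
  then (alarm || busy || !fog) forces busy = True.
  then (!busy || !fog || gpu || rain) forces gpu = True.
All clauses satisfied.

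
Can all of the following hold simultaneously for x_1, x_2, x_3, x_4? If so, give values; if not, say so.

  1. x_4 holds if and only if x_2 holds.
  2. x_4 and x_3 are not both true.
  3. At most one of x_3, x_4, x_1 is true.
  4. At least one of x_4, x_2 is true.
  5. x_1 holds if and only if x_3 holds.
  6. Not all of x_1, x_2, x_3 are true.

x_1: False; x_2: True; x_3: False; x_4: True

  (1) x_4=T, x_2=T — same ✓
  (2) x_4=T, x_3=F — not both ✓
  (3) {x_3, x_4, x_1}: 1 true — at most one ✓
  (4) {x_4, x_2}: 2 true — at least one ✓
  (5) x_1=F, x_3=F — same ✓
  (6) {x_1, x_2, x_3}: 1/3 true — not all ✓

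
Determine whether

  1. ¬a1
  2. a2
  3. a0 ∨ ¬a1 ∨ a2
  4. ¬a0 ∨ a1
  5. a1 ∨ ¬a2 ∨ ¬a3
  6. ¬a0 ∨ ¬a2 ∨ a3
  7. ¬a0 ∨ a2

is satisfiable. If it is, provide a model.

a0: False; a1: False; a2: True; a3: False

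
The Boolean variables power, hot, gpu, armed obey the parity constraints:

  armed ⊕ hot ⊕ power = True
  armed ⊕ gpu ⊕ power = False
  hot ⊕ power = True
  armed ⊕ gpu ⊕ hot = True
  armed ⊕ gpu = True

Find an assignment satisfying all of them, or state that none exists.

power: True, hot: False, gpu: True, armed: False

armed ⊕ hot ⊕ power = F ⊕ F ⊕ T = True ✓
armed ⊕ gpu ⊕ power = F ⊕ T ⊕ T = False ✓
hot ⊕ power = F ⊕ T = True ✓
armed ⊕ gpu ⊕ hot = F ⊕ T ⊕ F = True ✓
armed ⊕ gpu = F ⊕ T = True ✓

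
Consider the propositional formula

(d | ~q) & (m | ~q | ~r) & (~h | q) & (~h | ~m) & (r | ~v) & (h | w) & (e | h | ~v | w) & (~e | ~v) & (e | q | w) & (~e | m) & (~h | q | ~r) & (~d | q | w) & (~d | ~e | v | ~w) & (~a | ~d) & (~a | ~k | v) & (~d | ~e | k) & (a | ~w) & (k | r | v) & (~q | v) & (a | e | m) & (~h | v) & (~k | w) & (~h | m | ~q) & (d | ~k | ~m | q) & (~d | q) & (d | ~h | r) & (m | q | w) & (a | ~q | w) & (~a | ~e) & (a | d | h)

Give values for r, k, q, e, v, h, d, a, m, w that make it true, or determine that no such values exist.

r=T; k=F; q=F; e=F; v=F; h=F; d=F; a=T; m=T; w=T

Set r = True.
Set k = False.
Set q = False.
  then (~h | q) forces h = False.
  then (h | w) forces w = True.
  then (a | ~w) forces a = True.
  then (~d | q) forces d = False.
  then (~a | ~e) forces e = False.
Set v = False.
Set m = True.
All clauses satisfied.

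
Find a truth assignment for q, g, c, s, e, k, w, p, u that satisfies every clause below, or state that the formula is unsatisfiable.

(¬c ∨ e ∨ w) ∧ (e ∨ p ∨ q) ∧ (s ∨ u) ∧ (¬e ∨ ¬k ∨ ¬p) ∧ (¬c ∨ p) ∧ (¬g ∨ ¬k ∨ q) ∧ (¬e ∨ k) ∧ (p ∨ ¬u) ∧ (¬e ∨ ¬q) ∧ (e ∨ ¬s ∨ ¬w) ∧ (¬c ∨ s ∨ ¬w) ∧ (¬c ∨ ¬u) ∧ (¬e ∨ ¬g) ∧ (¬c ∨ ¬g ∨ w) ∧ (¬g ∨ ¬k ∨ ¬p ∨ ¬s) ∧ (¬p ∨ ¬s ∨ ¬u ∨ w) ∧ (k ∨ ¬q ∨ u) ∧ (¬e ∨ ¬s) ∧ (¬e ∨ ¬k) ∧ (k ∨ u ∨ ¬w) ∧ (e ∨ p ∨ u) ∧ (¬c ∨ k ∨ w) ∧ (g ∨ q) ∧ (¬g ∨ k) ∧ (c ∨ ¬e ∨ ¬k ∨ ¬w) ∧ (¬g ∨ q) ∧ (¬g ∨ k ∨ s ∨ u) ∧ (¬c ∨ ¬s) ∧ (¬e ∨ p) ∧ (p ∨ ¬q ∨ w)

Set q = True.
  then (¬e ∨ ¬q) forces e = False.
Set g = False.
Try c = True:
  (¬c ∨ e ∨ w) forces w = True.
  (¬c ∨ p) forces p = True.
  (e ∨ ¬s ∨ ¬w) forces s = False.
  clause (¬c ∨ s ∨ ¬w) is falsified — backtrack.
So c = False.
Set s = False.
  then (s ∨ u) forces u = True.
  then (p ∨ ¬u) forces p = True.
Set k = False.
Set w = True.
All clauses satisfied.

q: True; g: False; c: False; s: False; e: False; k: False; w: True; p: True; u: True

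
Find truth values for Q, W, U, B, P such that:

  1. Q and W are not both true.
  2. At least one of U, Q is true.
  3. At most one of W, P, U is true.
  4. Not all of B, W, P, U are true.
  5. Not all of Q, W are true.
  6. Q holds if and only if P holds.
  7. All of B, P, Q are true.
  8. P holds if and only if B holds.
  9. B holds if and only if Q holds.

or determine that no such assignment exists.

Q: True, W: False, U: False, B: True, P: True

  (1) Q=T, W=F — not both ✓
  (2) {U, Q}: 1 true — at least one ✓
  (3) {W, P, U}: 1 true — at most one ✓
  (4) {B, W, P, U}: 2/4 true — not all ✓
  (5) {Q, W}: 1/2 true — not all ✓
  (6) Q=T, P=T — same ✓
  (7) {B, P, Q}: all 3 true ✓
  (8) P=T, B=T — same ✓
  (9) B=T, Q=T — same ✓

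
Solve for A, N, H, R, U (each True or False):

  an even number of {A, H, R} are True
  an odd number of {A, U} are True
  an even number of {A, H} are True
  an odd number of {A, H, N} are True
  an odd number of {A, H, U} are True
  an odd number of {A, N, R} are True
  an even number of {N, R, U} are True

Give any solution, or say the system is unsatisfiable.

A = False, N = True, H = False, R = False, U = True

{A, H, R}: 0 true → even ✓
{A, U}: 1 true → odd ✓
{A, H}: 0 true → even ✓
{A, H, N}: 1 true → odd ✓
{A, H, U}: 1 true → odd ✓
{A, N, R}: 1 true → odd ✓
{N, R, U}: 2 true → even ✓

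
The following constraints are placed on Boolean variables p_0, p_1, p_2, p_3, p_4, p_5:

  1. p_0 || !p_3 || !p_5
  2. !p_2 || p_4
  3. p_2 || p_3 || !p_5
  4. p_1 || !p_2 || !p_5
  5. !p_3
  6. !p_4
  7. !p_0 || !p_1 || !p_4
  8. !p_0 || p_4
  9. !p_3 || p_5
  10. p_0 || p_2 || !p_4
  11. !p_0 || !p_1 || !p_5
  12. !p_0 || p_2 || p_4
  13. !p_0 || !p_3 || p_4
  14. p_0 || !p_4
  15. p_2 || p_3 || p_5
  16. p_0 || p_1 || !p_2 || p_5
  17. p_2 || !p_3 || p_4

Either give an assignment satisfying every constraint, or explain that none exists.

Case p_2 = True:
  (!p_2 || p_4) forces p_4 = True.
  Clause (!p_4) is falsified — contradiction.
Case p_2 = False:
  (!p_3) forces p_3 = False.
  (p_2 || p_3 || !p_5) forces p_5 = False.
  Clause (p_2 || p_3 || p_5) is falsified — contradiction.
Both cases fail, so the formula is unsatisfiable.

No satisfying assignment exists.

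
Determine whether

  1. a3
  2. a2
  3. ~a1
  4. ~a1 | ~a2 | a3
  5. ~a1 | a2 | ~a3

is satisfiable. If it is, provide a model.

a1 = False; a2 = True; a3 = True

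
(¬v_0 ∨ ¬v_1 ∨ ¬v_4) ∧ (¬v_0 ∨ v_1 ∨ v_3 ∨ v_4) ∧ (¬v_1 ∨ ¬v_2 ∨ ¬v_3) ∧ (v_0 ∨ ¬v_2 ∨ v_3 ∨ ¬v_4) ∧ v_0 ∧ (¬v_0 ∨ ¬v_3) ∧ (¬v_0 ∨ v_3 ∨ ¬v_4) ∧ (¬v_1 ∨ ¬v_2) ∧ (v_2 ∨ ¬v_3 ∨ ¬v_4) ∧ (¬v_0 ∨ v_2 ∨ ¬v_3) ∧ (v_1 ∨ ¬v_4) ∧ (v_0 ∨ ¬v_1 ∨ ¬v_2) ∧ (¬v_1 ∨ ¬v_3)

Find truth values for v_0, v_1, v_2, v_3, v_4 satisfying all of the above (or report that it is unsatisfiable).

v_0 = True, v_1 = True, v_2 = False, v_3 = False, v_4 = False

Unit clause (v_0) forces v_0 = True.
In (¬v_0 ∨ ¬v_3) only ¬v_3 is left, so v_3 = False.
In (¬v_0 ∨ v_3 ∨ ¬v_4) only ¬v_4 is left, so v_4 = False.
In (¬v_0 ∨ v_1 ∨ v_3 ∨ v_4) only v_1 is left, so v_1 = True.
In (¬v_1 ∨ ¬v_2) only ¬v_2 is left, so v_2 = False.
All clauses satisfied.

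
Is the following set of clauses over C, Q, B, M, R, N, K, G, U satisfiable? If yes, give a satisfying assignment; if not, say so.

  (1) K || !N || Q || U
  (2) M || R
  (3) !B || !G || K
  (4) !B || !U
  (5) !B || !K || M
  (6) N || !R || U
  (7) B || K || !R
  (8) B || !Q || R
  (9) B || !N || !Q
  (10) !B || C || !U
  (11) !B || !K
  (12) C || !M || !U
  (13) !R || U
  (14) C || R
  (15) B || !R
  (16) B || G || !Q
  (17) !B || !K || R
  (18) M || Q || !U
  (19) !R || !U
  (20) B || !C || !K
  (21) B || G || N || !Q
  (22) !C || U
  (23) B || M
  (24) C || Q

Set C = True.
  then (!C || U) forces U = True.
  then (!B || !U) forces B = False.
  then (B || !R) forces R = False.
  then (B || !C || !K) forces K = False.
  then (B || M) forces M = True.
  then (B || !Q || R) forces Q = False.
Set N = True.
Set G = False.
All clauses satisfied.

C = True, Q = False, B = False, M = True, R = False, N = True, K = False, G = False, U = True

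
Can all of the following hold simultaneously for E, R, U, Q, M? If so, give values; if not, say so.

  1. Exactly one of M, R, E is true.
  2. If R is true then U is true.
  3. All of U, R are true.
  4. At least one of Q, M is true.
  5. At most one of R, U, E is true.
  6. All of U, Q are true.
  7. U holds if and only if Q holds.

Case U = True:
  (3) forces R = True.
  Constraint (5) is violated (R=T, U=T) — contradiction.
Case U = False:
  Constraint (3) is violated (U=F) — contradiction.
Both cases fail — unsatisfiable.

The formula is unsatisfiable.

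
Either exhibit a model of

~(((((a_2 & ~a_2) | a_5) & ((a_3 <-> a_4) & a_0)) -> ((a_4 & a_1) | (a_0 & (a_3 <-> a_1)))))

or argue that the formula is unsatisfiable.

a_0=T; a_1=T; a_2=T; a_3=F; a_4=F; a_5=T

  ~(((((a_2 & ~a_2) | a_5) & ((a_3 <-> a_4) & a_0)) -> ((a_4 & a_1) | (a_0 & (a_3 <-> a_1))))) = True
    (((a_2 & ~a_2) | a_5) & ((a_3 <-> a_4) & a_0)) -> ((a_4 & a_1) | (a_0 & (a_3 <-> a_1))) = False
      ((a_2 & ~a_2) | a_5) & ((a_3 <-> a_4) & a_0) = True
        (a_2 & ~a_2) | a_5 = True
          a_2 & ~a_2 = False
            ~a_2 = False
        (a_3 <-> a_4) & a_0 = True
          a_3 <-> a_4 = True
      (a_4 & a_1) | (a_0 & (a_3 <-> a_1)) = False
        a_4 & a_1 = False
        a_0 & (a_3 <-> a_1) = False
          a_3 <-> a_1 = False
The formula evaluates to True.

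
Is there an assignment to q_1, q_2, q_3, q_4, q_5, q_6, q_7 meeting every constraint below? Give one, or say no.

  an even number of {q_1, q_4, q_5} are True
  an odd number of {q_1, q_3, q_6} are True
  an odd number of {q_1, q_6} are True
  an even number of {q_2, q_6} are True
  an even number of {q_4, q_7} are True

q_1 = False; q_2 = True; q_3 = False; q_4 = False; q_5 = False; q_6 = True; q_7 = False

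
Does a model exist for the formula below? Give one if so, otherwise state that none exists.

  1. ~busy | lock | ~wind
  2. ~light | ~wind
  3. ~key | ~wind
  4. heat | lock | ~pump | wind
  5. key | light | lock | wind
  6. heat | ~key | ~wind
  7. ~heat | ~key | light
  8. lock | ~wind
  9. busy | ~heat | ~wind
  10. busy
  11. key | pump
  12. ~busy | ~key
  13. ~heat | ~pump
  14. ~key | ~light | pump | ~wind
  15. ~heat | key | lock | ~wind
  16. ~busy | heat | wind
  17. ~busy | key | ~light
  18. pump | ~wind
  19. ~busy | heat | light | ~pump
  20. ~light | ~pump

Case busy = True:
  (~busy | ~key) forces key = False.
  (key | pump) forces pump = True.
  (~heat | ~pump) forces heat = False.
  (~busy | heat | wind) forces wind = True.
  (~busy | lock | ~wind) forces lock = True.
  (~light | ~wind) forces light = False.
  Clause (~busy | heat | light | ~pump) is falsified — contradiction.
Case busy = False:
  Clause (busy) is falsified — contradiction.
Both cases fail, so the formula is unsatisfiable.

The formula is unsatisfiable.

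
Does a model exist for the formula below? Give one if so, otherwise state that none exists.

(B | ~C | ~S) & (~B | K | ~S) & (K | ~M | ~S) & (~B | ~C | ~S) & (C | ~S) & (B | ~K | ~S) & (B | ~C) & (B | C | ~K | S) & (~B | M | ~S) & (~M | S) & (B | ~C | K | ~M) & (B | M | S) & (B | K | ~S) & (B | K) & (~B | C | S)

Try B = False:
  (B | ~C) forces C = False.
  (C | ~S) forces S = False.
  (B | C | ~K | S) forces K = False.
  clause (B | K) is falsified — backtrack.
So B = True.
Set K = False.
  then (~B | K | ~S) forces S = False.
  then (~M | S) forces M = False.
  then (~B | C | S) forces C = True.
All clauses satisfied.

B: True, K: False, M: False, C: True, S: False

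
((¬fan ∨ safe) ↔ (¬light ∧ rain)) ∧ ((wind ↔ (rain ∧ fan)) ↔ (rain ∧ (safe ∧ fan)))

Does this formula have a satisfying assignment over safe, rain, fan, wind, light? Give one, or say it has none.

safe = False; rain = False; fan = True; wind = True; light = True

  (¬fan ∨ safe) ↔ (¬light ∧ rain) = True
    ¬fan ∨ safe = False
      ¬fan = False
    ¬light ∧ rain = False
      ¬light = False
  (wind ↔ (rain ∧ fan)) ↔ (rain ∧ (safe ∧ fan)) = True
    wind ↔ (rain ∧ fan) = False
      rain ∧ fan = False
    rain ∧ (safe ∧ fan) = False
      safe ∧ fan = False
Both conjuncts True, so the formula holds.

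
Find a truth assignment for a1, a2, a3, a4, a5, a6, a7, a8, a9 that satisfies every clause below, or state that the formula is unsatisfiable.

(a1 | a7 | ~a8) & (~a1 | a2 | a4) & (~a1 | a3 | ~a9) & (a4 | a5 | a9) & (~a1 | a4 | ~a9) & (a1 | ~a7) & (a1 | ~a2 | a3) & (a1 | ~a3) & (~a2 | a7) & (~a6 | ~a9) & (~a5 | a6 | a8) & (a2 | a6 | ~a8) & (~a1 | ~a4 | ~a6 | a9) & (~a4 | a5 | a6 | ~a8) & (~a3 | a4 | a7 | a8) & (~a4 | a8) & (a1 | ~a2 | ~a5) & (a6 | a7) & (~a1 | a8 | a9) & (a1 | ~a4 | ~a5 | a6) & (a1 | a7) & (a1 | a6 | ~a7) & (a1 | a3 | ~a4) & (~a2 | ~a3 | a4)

Try a1 = False:
  (a1 | ~a7) forces a7 = False.
  clause (a1 | a7) is falsified — backtrack.
So a1 = True.
Set a2 = True.
  then (~a2 | a7) forces a7 = True.
Set a3 = False.
  then (~a1 | a3 | ~a9) forces a9 = False.
  then (~a1 | a8 | a9) forces a8 = True.
Set a4 = False.
  then (a4 | a5 | a9) forces a5 = True.
Set a6 = False.
All clauses satisfied.

a1 = True; a2 = True; a3 = False; a4 = False; a5 = True; a6 = False; a7 = True; a8 = True; a9 = False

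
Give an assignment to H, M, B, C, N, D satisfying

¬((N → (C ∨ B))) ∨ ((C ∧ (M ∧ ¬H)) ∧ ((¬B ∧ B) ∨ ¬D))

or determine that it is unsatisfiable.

H=T, M=F, B=F, C=F, N=T, D=F

  ¬((N → (C ∨ B))) ∨ ((C ∧ (M ∧ ¬H)) ∧ ((¬B ∧ B) ∨ ¬D)) = True
    ¬((N → (C ∨ B))) = True
      N → (C ∨ B) = False
        C ∨ B = False
    (C ∧ (M ∧ ¬H)) ∧ ((¬B ∧ B) ∨ ¬D) = False
      C ∧ (M ∧ ¬H) = False
        M ∧ ¬H = False
          ¬H = False
      (¬B ∧ B) ∨ ¬D = True
        ¬B ∧ B = False
          ¬B = True
        ¬D = True
The formula evaluates to True.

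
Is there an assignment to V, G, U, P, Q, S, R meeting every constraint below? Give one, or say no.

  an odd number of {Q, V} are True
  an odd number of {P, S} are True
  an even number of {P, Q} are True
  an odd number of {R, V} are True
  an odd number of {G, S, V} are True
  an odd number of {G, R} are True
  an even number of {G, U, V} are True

V = True; G = True; U = False; P = False; Q = False; S = True; R = False

{Q, V}: 1 true → odd ✓
{P, S}: 1 true → odd ✓
{P, Q}: 0 true → even ✓
{R, V}: 1 true → odd ✓
{G, S, V}: 3 true → odd ✓
{G, R}: 1 true → odd ✓
{G, U, V}: 2 true → even ✓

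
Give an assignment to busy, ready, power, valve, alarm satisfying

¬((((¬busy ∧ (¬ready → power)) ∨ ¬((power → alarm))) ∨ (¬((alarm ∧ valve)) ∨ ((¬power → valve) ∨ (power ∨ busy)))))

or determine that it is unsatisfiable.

Case valve = True: the formula becomes ¬((((¬busy ∧ (¬ready → power)) ∨ ¬((power → alarm))) ∨ True)) = False.
Case valve = False: the formula becomes ¬((((¬busy ∧ (¬ready → power)) ∨ ¬((power → alarm))) ∨ True)) = False.
Both cases fail — unsatisfiable.

The formula is unsatisfiable.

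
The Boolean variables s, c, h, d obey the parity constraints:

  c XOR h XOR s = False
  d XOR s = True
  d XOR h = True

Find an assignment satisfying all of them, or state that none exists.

s = True; c = False; h = True; d = False

c XOR h XOR s = F XOR T XOR T = False ✓
d XOR s = F XOR T = True ✓
d XOR h = F XOR T = True ✓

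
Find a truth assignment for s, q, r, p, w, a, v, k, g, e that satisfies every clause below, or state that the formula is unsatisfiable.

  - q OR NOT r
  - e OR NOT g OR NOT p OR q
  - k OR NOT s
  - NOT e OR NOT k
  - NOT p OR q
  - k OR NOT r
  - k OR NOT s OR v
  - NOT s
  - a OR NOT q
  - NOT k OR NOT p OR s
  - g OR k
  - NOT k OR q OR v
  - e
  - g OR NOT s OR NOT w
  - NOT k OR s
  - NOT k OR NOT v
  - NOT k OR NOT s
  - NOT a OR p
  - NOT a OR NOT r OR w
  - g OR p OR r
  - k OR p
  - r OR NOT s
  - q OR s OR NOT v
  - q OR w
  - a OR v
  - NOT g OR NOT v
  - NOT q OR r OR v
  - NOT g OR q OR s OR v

Case s = True:
  Clause (NOT s) is falsified — contradiction.
Case s = False:
  (e) forces e = True.
  (NOT e OR NOT k) forces k = False.
  (k OR NOT r) forces r = False.
  (g OR k) forces g = True.
  (k OR p) forces p = True.
  (NOT p OR q) forces q = True.
  (a OR NOT q) forces a = True.
  (NOT g OR NOT v) forces v = False.
  Clause (NOT q OR r OR v) is falsified — contradiction.
Both cases fail, so the formula is unsatisfiable.

The formula is unsatisfiable.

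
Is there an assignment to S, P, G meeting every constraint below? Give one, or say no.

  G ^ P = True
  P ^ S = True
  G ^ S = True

No satisfying assignment exists.

Adding constraints 1, 2, 3 mod 2: every variable appears an even number of times on the left, so the left side is 0.
But the right sides sum to 1 (mod 2). 0 ≠ 1 — the system is inconsistent.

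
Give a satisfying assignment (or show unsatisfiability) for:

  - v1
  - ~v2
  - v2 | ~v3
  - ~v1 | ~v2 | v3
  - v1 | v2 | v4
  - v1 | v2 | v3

Unit clause (v1) forces v1 = True.
Unit clause (~v2) forces v2 = False.
In (v2 | ~v3) only ~v3 is left, so v3 = False.
Set v4 = False.
Check each clause:
  (v1): v1 holds.
  (~v2): ~v2 holds.
  (v2 | ~v3): ~v3 holds.
  (~v1 | ~v2 | v3): ~v2 holds.
  (v1 | v2 | v4): v1 holds.
  (v1 | v2 | v3): v1 holds.
All clauses satisfied.

v1 = True, v2 = False, v3 = False, v4 = False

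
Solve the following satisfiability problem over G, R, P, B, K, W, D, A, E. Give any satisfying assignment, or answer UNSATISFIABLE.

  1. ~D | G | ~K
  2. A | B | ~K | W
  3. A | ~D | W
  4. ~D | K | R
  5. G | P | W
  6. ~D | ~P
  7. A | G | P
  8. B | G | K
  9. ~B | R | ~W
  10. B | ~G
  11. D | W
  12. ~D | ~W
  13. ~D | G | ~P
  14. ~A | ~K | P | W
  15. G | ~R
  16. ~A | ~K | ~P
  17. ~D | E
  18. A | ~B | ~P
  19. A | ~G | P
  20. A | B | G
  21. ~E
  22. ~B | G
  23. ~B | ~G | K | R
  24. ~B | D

G: False; R: False; P: False; B: False; K: True; W: True; D: False; A: True; E: False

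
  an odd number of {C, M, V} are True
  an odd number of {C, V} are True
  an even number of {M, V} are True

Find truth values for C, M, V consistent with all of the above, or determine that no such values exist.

C: True, M: False, V: False

{C, M, V}: 1 true → odd ✓
{C, V}: 1 true → odd ✓
{M, V}: 0 true → even ✓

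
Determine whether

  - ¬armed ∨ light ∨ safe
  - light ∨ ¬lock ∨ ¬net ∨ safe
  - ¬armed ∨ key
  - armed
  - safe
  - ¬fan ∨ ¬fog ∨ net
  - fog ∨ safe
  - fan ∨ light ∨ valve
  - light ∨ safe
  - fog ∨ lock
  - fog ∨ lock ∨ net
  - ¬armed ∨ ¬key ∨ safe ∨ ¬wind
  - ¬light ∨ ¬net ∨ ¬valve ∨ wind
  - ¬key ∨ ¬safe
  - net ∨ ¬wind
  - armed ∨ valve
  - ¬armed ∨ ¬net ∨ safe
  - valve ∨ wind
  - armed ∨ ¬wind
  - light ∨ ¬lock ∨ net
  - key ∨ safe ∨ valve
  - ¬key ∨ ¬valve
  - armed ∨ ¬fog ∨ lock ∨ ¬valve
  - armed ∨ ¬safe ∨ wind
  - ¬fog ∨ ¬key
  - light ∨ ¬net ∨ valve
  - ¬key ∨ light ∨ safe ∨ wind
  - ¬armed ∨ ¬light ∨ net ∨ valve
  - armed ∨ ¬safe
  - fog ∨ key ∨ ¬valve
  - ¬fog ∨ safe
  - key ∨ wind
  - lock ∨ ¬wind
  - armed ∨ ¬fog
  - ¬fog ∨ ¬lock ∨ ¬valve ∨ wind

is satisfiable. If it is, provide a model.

Case armed = True:
  (¬armed ∨ key) forces key = True.
  (safe) forces safe = True.
  Clause (¬key ∨ ¬safe) is falsified — contradiction.
Case armed = False:
  Clause (armed) is falsified — contradiction.
Both cases fail, so the formula is unsatisfiable.

Unsatisfiable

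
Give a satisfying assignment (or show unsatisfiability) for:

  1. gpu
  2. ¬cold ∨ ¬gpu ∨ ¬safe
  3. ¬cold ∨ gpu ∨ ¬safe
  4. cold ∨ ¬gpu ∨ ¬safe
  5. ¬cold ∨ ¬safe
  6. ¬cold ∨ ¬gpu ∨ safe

safe: False, gpu: True, cold: False

Unit clause (gpu) forces gpu = True.
Try safe = True:
  (¬cold ∨ ¬gpu ∨ ¬safe) forces cold = False.
  clause (cold ∨ ¬gpu ∨ ¬safe) is falsified — backtrack.
So safe = False.
  then (¬cold ∨ ¬gpu ∨ safe) forces cold = False.
All clauses satisfied.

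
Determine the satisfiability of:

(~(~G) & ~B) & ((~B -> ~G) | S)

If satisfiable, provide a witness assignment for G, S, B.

G = True, S = True, B = False

  ~(~G) & ~B = True
    ~(~G) = True
      ~G = False
    ~B = True
  (~B -> ~G) | S = True
    ~B -> ~G = False
      ~B = True
      ~G = False
Both conjuncts True, so the formula holds.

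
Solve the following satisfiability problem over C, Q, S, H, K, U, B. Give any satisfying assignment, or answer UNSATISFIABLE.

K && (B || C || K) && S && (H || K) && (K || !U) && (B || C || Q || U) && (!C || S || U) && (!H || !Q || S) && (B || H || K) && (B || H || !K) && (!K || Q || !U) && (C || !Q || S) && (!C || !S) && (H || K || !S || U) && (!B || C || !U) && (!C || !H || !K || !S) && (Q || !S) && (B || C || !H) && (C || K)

C = False, Q = True, S = True, H = True, K = True, U = False, B = True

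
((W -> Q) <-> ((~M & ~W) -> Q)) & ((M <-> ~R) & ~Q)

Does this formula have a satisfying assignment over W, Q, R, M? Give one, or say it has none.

W = False, Q = False, R = False, M = True

  (W -> Q) <-> ((~M & ~W) -> Q) = True
    W -> Q = True
    (~M & ~W) -> Q = True
      ~M & ~W = False
        ~M = False
        ~W = True
  (M <-> ~R) & ~Q = True
    M <-> ~R = True
      ~R = True
    ~Q = True
Both conjuncts True, so the formula holds.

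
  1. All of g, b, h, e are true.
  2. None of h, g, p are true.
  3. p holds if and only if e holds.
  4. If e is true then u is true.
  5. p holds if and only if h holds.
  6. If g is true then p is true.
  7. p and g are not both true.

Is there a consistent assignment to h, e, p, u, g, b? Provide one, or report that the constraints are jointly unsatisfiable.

Case h = True:
  Constraint (2) is violated (h=T) — contradiction.
Case h = False:
  Constraint (1) is violated (h=F) — contradiction.
Both cases fail — unsatisfiable.

Unsatisfiable — no assignment works.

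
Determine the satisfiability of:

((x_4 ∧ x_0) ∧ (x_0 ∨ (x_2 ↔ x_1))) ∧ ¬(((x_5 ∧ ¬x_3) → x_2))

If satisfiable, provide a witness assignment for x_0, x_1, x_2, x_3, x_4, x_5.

x_0 = True; x_1 = False; x_2 = False; x_3 = False; x_4 = True; x_5 = True

  (x_4 ∧ x_0) ∧ (x_0 ∨ (x_2 ↔ x_1)) = True
    x_4 ∧ x_0 = True
    x_0 ∨ (x_2 ↔ x_1) = True
      x_2 ↔ x_1 = True
  ¬(((x_5 ∧ ¬x_3) → x_2)) = True
    (x_5 ∧ ¬x_3) → x_2 = False
      x_5 ∧ ¬x_3 = True
        ¬x_3 = True
Both conjuncts True, so the formula holds.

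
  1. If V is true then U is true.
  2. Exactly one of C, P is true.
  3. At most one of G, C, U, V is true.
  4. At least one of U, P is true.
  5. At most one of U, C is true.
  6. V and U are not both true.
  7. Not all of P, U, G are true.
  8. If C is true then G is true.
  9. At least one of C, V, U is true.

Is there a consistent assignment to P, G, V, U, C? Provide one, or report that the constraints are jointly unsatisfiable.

P = True; G = False; V = False; U = True; C = False

  (1) V=F ⇒ U: vacuous ✓
  (2) {C, P}: 1 true — exactly one ✓
  (3) {G, C, U, V}: 1 true — at most one ✓
  (4) {U, P}: 2 true — at least one ✓
  (5) {U, C}: 1 true — at most one ✓
  (6) V=F, U=T — not both ✓
  (7) {P, U, G}: 2/3 true — not all ✓
  (8) C=F ⇒ G: vacuous ✓
  (9) {C, V, U}: 1 true — at least one ✓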